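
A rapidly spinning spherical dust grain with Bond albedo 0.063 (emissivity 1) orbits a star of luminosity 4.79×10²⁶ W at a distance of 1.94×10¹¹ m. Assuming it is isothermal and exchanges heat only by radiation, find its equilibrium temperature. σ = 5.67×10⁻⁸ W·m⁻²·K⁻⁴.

First find the stellar flux at distance d: S = L/(4πd²) = 4.79×10²⁶/(4π·(1.94×10¹¹)²) = 1013 W/m².
For an isothermal sphere, absorbed (1−a)S·πr² = emitted σ·4πr²·T⁴, so T⁴ = (1−a)S/(4σ).
T⁴ = 0.937·1013/(4·5.67×10⁻⁸) = 4.184×10⁹ K⁴.

T ≈ 254 K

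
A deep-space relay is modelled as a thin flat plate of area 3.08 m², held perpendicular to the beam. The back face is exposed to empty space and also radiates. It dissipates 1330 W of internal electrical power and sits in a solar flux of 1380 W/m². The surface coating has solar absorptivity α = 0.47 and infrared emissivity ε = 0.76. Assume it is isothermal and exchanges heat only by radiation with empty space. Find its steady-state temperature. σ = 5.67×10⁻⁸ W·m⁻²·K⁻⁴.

T ≈ 335 K

At steady state, absorbed solar power + internal power = radiated power.
Absorbed: α·S·A_cross = 0.47·1380·3.080 = 1998 W (cross-section A).
Total input = 1998 + 1330 = 3328 W.
Radiated: εσ·A_surf·T⁴ with A_surf = 2A = 6.160 m².
T⁴ = 3328/(0.76·5.67×10⁻⁸·6.160) = 1.254×10¹⁰ K⁴.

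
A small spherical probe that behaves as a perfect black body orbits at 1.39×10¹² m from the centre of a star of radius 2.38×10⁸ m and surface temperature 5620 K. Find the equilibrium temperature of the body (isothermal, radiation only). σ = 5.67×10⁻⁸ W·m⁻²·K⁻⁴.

The star's surface emits σT_*⁴; at distance d the flux is S = σT_*⁴(R_*/d)².
S = 5.67×10⁻⁸·(5620)⁴·(2.38×10⁸/1.39×10¹²)² = 1.658 W/m².
For an isothermal sphere T⁴ = (1−a)S/(4σ) = 7.312×10⁶ K⁴.

T ≈ 52.0 K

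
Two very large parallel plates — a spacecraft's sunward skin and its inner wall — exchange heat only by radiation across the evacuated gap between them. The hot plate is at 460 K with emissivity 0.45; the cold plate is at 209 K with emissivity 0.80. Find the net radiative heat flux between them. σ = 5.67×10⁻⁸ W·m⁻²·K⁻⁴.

q ≈ 983 W/m²

For two infinite grey parallel plates, q = σ(T₁⁴ − T₂⁴)/(1/ε₁ + 1/ε₂ − 1).
T₁⁴ − T₂⁴ = 4.477×10¹⁰ − 1.908×10⁹ = 4.287×10¹⁰ K⁴.
1/ε₁ + 1/ε₂ − 1 = 2.222 + 1.250 − 1 = 2.472.
q = 5.67×10⁻⁸ × 4.287×10¹⁰ / 2.472.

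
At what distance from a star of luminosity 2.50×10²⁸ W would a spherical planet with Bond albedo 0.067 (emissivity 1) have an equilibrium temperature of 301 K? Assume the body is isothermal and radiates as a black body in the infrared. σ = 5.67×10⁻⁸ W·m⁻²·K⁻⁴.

For an isothermal black-emitting sphere, (1−a)S·πr² = σ·4πr²·T⁴ ⇒ S = 4σT⁴/(1−a).
S = 4·5.67×10⁻⁸·(301)⁴/0.933 = 1995 W/m².
Flux falls as S = L/(4πd²), so d = √(L/(4πS)) = √(2.50×10²⁸/(4π·1995)).

d ≈ 9.99×10¹¹ m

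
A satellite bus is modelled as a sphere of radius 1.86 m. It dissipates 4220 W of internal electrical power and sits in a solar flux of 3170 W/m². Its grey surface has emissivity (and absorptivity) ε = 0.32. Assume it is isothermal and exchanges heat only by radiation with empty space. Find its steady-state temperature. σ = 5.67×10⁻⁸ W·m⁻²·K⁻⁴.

At steady state, absorbed solar power + internal power = radiated power.
Absorbed: α·S·A_cross = 0.32·3170·10.87 = 11030 W (cross-section πr²).
Total input = 11030 + 4220 = 15250 W.
Radiated: εσ·A_surf·T⁴ with A_surf = 4πr² = 43.47 m².
T⁴ = 15250/(0.32·5.67×10⁻⁸·43.47) = 1.933×10¹⁰ K⁴.

T ≈ 373 K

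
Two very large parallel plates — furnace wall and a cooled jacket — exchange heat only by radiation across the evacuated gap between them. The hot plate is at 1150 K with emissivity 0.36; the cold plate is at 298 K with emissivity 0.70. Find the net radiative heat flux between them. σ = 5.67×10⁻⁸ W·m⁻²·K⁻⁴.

q ≈ 30800 W/m²

For two infinite grey parallel plates, q = σ(T₁⁴ − T₂⁴)/(1/ε₁ + 1/ε₂ − 1).
T₁⁴ − T₂⁴ = 1.749×10¹² − 7.886×10⁹ = 1.741×10¹² K⁴.
1/ε₁ + 1/ε₂ − 1 = 2.778 + 1.429 − 1 = 3.206.
q = 5.67×10⁻⁸ × 1.741×10¹² / 3.206.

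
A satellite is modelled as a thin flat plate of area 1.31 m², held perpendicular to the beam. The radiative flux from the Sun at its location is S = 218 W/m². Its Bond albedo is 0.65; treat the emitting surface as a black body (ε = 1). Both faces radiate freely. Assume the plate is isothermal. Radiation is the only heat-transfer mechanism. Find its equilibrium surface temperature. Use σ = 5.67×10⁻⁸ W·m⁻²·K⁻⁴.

T ≈ 161 K

At equilibrium, absorbed power = emitted power.
Absorbing cross-section = A = 1.310 m²; emitting surface = 2A = 2.620 m² (ratio 2).
(1−a)S·A_cross = εσ·A_surf·T⁴  ⇒  T⁴ = (1−a)S/(2σ).
T⁴ = 0.350·218/(2·5.67×10⁻⁸) = 6.728×10⁸ K⁴.
T = (6.728×10⁸)^(1/4).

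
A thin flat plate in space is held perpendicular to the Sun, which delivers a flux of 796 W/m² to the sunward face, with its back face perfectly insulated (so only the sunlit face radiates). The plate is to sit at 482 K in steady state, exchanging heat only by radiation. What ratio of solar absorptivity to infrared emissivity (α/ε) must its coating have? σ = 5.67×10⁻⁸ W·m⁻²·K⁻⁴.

α/ε ≈ 3.84

Balance: αS·A = εσ·1A·T⁴ ⇒ α/ε = σT⁴/S.
α/ε = 5.67×10⁻⁸·(482)⁴/796 = 5.67×10⁻⁸·5.397×10¹⁰/796.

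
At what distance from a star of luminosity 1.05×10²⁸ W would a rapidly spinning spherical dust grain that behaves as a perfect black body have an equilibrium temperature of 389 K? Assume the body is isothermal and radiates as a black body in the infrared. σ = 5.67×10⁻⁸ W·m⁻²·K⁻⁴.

For an isothermal black-emitting sphere, (1−a)S·πr² = σ·4πr²·T⁴ ⇒ S = 4σT⁴/(1−a).
S = 4·5.67×10⁻⁸·(389)⁴/1.00 = 5193 W/m².
Flux falls as S = L/(4πd²), so d = √(L/(4πS)) = √(1.05×10²⁸/(4π·5193)).

d ≈ 4.01×10¹¹ m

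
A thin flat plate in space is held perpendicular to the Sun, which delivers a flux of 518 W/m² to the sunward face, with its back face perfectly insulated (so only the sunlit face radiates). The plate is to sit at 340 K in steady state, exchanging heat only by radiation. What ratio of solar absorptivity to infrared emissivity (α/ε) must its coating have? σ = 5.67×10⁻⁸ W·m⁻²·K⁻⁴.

α/ε ≈ 1.46

Balance: αS·A = εσ·1A·T⁴ ⇒ α/ε = σT⁴/S.
α/ε = 5.67×10⁻⁸·(340)⁴/518 = 5.67×10⁻⁸·1.336×10¹⁰/518.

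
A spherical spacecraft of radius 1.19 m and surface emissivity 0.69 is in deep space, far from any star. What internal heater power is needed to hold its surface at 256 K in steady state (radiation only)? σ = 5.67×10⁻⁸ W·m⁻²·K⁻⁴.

P ≈ 2990 W

P = εσ·4πr²·T⁴.
4πr² = 17.80 m²; T⁴ = 4.295×10⁹ K⁴.
P = 0.69·5.67×10⁻⁸·17.80·4.295×10⁹.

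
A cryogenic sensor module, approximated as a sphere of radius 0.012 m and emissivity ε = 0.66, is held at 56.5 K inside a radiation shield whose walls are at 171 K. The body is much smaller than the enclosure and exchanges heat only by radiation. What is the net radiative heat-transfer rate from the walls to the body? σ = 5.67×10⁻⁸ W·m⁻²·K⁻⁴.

P_net ≈ 0.0572 W

For a small grey body in a large enclosure: P_net = εσA(T_body⁴ − T_wall⁴).
A = 4πr² = 0.001810 m²; T_body⁴ − T_wall⁴ = 1.019×10⁷ − 8.550×10⁸ = -8.448×10⁸ K⁴.
|P_net| = 0.66·5.67×10⁻⁸·0.001810·8.448×10⁸.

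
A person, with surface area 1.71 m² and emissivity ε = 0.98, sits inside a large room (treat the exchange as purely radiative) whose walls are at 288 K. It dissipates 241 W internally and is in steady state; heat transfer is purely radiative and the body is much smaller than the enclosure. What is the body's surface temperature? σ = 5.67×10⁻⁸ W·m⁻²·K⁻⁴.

For a small grey body in a large enclosure, net radiated power = εσA(T⁴ − T_w⁴).
Steady state: P = εσA(T⁴ − T_w⁴) with A = 1.71 m².
T⁴ = P/(εσA) + T_w⁴ = 241/(0.98·5.67×10⁻⁸·1.710) + (288)⁴
    = 2.536×10⁹ + 6.880×10⁹ = 9.416×10⁹ K⁴.

T ≈ 312 K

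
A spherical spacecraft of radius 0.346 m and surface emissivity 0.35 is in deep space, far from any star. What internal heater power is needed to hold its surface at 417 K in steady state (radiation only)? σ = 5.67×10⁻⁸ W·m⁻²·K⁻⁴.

P = εσ·4πr²·T⁴.
4πr² = 1.504 m²; T⁴ = 3.024×10¹⁰ K⁴.
P = 0.35·5.67×10⁻⁸·1.504·3.024×10¹⁰.

P ≈ 903 W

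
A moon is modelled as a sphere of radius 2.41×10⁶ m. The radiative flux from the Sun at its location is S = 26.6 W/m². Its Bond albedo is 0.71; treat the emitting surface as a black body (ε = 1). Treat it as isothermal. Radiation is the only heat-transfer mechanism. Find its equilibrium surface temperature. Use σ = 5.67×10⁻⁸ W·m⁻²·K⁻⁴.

At equilibrium, absorbed power = emitted power.
Absorbing cross-section = πr² = 1.825×10¹³ m²; emitting surface = 4πr² = 7.299×10¹³ m² (ratio 4).
(1−a)S·A_cross = εσ·A_surf·T⁴  ⇒  T⁴ = (1−a)S/(4σ).
T⁴ = 0.290·26.6/(4·5.67×10⁻⁸) = 3.401×10⁷ K⁴.
T = (3.401×10⁷)^(1/4).

T ≈ 76.4 K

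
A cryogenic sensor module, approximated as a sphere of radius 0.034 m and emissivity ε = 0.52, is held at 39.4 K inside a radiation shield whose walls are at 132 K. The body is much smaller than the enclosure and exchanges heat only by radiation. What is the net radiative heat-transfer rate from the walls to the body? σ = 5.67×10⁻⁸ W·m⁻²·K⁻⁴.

P_net ≈ 0.129 W

For a small grey body in a large enclosure: P_net = εσA(T_body⁴ − T_wall⁴).
A = 4πr² = 0.01453 m²; T_body⁴ − T_wall⁴ = 2.410×10⁶ − 3.036×10⁸ = -3.012×10⁸ K⁴.
|P_net| = 0.52·5.67×10⁻⁸·0.01453·3.012×10⁸.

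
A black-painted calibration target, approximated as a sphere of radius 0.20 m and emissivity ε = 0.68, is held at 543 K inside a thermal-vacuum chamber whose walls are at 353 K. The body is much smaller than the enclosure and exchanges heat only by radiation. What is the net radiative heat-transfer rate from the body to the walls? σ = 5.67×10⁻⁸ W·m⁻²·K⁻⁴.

P_net ≈ 1380 W

For a small grey body in a large enclosure: P_net = εσA(T_body⁴ − T_wall⁴).
A = 4πr² = 0.5027 m²; T_body⁴ − T_wall⁴ = 8.694×10¹⁰ − 1.553×10¹⁰ = 7.141×10¹⁰ K⁴.
|P_net| = 0.68·5.67×10⁻⁸·0.5027·7.141×10¹⁰.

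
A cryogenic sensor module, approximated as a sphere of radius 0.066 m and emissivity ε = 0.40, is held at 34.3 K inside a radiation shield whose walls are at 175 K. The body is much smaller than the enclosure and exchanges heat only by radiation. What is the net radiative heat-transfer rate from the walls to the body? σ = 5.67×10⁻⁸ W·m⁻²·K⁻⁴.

For a small grey body in a large enclosure: P_net = εσA(T_body⁴ − T_wall⁴).
A = 4πr² = 0.05474 m²; T_body⁴ − T_wall⁴ = 1.384×10⁶ − 9.379×10⁸ = -9.365×10⁸ K⁴.
|P_net| = 0.40·5.67×10⁻⁸·0.05474·9.365×10⁸.

P_net ≈ 1.16 W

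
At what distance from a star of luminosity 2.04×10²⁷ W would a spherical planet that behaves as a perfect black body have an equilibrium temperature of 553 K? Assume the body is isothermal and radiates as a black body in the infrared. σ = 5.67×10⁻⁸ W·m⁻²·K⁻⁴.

For an isothermal black-emitting sphere, (1−a)S·πr² = σ·4πr²·T⁴ ⇒ S = 4σT⁴/(1−a).
S = 4·5.67×10⁻⁸·(553)⁴/1.00 = 21210 W/m².
Flux falls as S = L/(4πd²), so d = √(L/(4πS)) = √(2.04×10²⁷/(4π·21210)).

d ≈ 8.75×10¹⁰ m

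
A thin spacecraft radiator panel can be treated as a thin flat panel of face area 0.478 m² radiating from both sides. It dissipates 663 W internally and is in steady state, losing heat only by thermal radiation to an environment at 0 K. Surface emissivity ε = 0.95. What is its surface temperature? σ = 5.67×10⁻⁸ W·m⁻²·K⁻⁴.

T ≈ 337 K

Steady state: internal power = radiated power, P = εσA T⁴.
Radiating area A = 2·0.478 = 0.9560 m².
T⁴ = P/(εσA) = 663/(0.95·5.67×10⁻⁸·0.9560) = 1.288×10¹⁰ K⁴.
T = (1.288×10¹⁰)^(1/4).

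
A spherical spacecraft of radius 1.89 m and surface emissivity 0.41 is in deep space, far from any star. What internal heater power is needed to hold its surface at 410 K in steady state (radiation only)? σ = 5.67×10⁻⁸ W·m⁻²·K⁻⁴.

P ≈ 29500 W

P = εσ·4πr²·T⁴.
4πr² = 44.89 m²; T⁴ = 2.826×10¹⁰ K⁴.
P = 0.41·5.67×10⁻⁸·44.89·2.826×10¹⁰.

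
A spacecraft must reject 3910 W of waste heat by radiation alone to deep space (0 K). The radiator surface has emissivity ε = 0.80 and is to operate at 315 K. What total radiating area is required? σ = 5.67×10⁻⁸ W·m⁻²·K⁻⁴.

P = εσA T⁴ ⇒ A = P/(εσT⁴).
T⁴ = 9.846×10⁹ K⁴.
A = 3910/(0.80 × 5.67×10⁻⁸ × 9.846×10⁹).

A ≈ 8.76 m²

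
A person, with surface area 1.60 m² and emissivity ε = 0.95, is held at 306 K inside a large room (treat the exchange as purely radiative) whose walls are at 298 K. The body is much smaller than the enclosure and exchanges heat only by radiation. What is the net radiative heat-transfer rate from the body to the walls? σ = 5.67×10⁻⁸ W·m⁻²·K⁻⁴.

For a small grey body in a large enclosure: P_net = εσA(T_body⁴ − T_wall⁴).
A = 1.60 m²; T_body⁴ − T_wall⁴ = 8.768×10⁹ − 7.886×10⁹ = 8.816×10⁸ K⁴.
|P_net| = 0.95·5.67×10⁻⁸·1.600·8.816×10⁸.

P_net ≈ 76.0 W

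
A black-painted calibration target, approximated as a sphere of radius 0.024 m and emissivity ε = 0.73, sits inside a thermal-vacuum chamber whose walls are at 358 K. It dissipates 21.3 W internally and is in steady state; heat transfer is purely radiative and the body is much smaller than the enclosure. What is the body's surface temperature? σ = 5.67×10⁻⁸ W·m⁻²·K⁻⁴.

For a small grey body in a large enclosure, net radiated power = εσA(T⁴ − T_w⁴).
Steady state: P = εσA(T⁴ − T_w⁴) with A = 4πr² = 0.007238 m².
T⁴ = P/(εσA) + T_w⁴ = 21.3/(0.73·5.67×10⁻⁸·0.007238) + (358)⁴
    = 7.110×10¹⁰ + 1.643×10¹⁰ = 8.752×10¹⁰ K⁴.

T ≈ 544 K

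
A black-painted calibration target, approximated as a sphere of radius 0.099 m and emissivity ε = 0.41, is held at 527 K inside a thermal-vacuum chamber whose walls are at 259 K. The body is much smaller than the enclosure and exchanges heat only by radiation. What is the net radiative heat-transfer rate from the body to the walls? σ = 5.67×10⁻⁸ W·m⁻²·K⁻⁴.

P_net ≈ 208 W

For a small grey body in a large enclosure: P_net = εσA(T_body⁴ − T_wall⁴).
A = 4πr² = 0.1232 m²; T_body⁴ − T_wall⁴ = 7.713×10¹⁰ − 4.500×10⁹ = 7.263×10¹⁰ K⁴.
|P_net| = 0.41·5.67×10⁻⁸·0.1232·7.263×10¹⁰.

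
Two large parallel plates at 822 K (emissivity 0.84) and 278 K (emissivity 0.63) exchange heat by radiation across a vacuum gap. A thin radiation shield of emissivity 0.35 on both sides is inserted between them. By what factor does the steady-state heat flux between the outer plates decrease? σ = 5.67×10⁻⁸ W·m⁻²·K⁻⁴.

factor ≈ 3.65

Without shield: q₀ = σΔ(T⁴)/(1/ε₁+1/ε₂−1) with denominator 1.778.
With shield the two gaps are in series; the resistances add: (1/ε₁+1/ε_s−1)+(1/ε_s+1/ε₂−1) = 3.048+3.444 = 6.492.
Heat-flux ratio q₀/q = 6.492/1.778.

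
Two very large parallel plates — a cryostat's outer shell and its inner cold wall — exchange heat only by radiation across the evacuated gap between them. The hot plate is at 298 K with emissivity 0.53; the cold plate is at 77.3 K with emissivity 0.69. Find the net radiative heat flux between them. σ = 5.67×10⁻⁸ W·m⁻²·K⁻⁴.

q ≈ 191 W/m²

For two infinite grey parallel plates, q = σ(T₁⁴ − T₂⁴)/(1/ε₁ + 1/ε₂ − 1).
T₁⁴ − T₂⁴ = 7.886×10⁹ − 3.570×10⁷ = 7.850×10⁹ K⁴.
1/ε₁ + 1/ε₂ − 1 = 1.887 + 1.449 − 1 = 2.336.
q = 5.67×10⁻⁸ × 7.850×10⁹ / 2.336.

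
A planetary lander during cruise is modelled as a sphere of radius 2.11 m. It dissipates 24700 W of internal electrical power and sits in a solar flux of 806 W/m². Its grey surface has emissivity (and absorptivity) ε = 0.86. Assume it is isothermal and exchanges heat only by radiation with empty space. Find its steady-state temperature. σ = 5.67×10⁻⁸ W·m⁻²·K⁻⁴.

T ≈ 335 K

At steady state, absorbed solar power + internal power = radiated power.
Absorbed: α·S·A_cross = 0.86·806·13.99 = 9695 W (cross-section πr²).
Total input = 9695 + 24700 = 34400 W.
Radiated: εσ·A_surf·T⁴ with A_surf = 4πr² = 55.95 m².
T⁴ = 34400/(0.86·5.67×10⁻⁸·55.95) = 1.261×10¹⁰ K⁴.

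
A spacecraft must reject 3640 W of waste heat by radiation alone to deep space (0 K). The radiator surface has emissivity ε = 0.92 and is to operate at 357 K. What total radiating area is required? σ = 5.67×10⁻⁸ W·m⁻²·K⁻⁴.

A ≈ 4.30 m²

P = εσA T⁴ ⇒ A = P/(εσT⁴).
T⁴ = 1.624×10¹⁰ K⁴.
A = 3640/(0.92 × 5.67×10⁻⁸ × 1.624×10¹⁰).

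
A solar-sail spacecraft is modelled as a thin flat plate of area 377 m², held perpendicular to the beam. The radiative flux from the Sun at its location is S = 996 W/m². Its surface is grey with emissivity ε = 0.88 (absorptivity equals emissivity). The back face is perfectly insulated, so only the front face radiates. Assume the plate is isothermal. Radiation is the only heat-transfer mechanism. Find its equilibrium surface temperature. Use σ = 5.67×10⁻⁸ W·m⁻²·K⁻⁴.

T ≈ 364 K

At equilibrium, absorbed power = emitted power.
Absorbing cross-section = A = 377.0 m²; emitting surface = A = 377.0 m² (ratio 1).
εS·A_cross = εσ·A_surf·T⁴  ⇒  T⁴ = S/(1σ)   (ε cancels).
T⁴ = 996/(1·5.67×10⁻⁸) = 1.757×10¹⁰ K⁴.
T = (1.757×10¹⁰)^(1/4).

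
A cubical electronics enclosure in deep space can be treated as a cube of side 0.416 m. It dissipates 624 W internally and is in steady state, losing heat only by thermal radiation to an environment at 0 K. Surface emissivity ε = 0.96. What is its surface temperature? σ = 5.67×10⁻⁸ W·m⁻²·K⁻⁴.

Steady state: internal power = radiated power, P = εσA T⁴.
Radiating area A = 6L² = 1.038 m².
T⁴ = P/(εσA) = 624/(0.96·5.67×10⁻⁸·1.038) = 1.104×10¹⁰ K⁴.
T = (1.104×10¹⁰)^(1/4).

T ≈ 324 K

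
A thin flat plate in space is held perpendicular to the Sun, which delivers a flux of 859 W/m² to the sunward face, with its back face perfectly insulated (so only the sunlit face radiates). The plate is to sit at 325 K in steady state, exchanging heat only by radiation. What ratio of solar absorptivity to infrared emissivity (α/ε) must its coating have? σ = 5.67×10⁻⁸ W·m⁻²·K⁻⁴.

Balance: αS·A = εσ·1A·T⁴ ⇒ α/ε = σT⁴/S.
α/ε = 5.67×10⁻⁸·(325)⁴/859 = 5.67×10⁻⁸·1.116×10¹⁰/859.

α/ε ≈ 0.736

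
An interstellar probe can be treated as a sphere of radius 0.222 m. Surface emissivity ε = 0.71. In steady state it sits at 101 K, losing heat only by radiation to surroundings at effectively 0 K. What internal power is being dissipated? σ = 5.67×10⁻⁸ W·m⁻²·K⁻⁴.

Steady state: P = εσA T⁴.
A = 4πr² = 0.6193 m²; T⁴ = (101)⁴ = 1.041×10⁸ K⁴.
P = 0.71 × 5.67×10⁻⁸ × 0.6193 × 1.041×10⁸.

P ≈ 2.59 W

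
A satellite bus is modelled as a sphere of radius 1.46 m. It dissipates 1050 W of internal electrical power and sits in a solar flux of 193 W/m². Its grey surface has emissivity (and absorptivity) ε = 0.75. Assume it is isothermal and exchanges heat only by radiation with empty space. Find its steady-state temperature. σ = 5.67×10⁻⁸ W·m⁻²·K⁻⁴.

T ≈ 205 K

At steady state, absorbed solar power + internal power = radiated power.
Absorbed: α·S·A_cross = 0.75·193·6.697 = 969.3 W (cross-section πr²).
Total input = 969.3 + 1050 = 2019 W.
Radiated: εσ·A_surf·T⁴ with A_surf = 4πr² = 26.79 m².
T⁴ = 2019/(0.75·5.67×10⁻⁸·26.79) = 1.773×10⁹ K⁴.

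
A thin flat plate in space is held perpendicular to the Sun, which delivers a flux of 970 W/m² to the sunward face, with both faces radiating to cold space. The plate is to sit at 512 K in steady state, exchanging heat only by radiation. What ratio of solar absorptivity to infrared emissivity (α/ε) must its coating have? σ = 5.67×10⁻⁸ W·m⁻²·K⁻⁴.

α/ε ≈ 8.03

Balance: αS·A = εσ·2A·T⁴ ⇒ α/ε = 2σT⁴/S.
α/ε = 2·5.67×10⁻⁸·(512)⁴/970 = 2·5.67×10⁻⁸·6.872×10¹⁰/970.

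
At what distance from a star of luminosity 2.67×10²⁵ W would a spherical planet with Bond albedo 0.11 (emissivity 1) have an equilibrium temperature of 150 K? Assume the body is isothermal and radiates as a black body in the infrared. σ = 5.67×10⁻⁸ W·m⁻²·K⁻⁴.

For an isothermal black-emitting sphere, (1−a)S·πr² = σ·4πr²·T⁴ ⇒ S = 4σT⁴/(1−a).
S = 4·5.67×10⁻⁸·(150)⁴/0.890 = 129.0 W/m².
Flux falls as S = L/(4πd²), so d = √(L/(4πS)) = √(2.67×10²⁵/(4π·129.0)).

d ≈ 1.28×10¹¹ m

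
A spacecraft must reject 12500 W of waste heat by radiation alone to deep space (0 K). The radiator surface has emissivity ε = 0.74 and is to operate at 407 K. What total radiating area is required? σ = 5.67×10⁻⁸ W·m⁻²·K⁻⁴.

P = εσA T⁴ ⇒ A = P/(εσT⁴).
T⁴ = 2.744×10¹⁰ K⁴.
A = 12500/(0.74 × 5.67×10⁻⁸ × 2.744×10¹⁰).

A ≈ 10.9 m²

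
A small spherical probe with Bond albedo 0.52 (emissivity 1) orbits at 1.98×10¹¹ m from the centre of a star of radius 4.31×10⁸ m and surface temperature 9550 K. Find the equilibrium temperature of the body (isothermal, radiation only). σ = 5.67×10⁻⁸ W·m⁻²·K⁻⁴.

T ≈ 262 K

The star's surface emits σT_*⁴; at distance d the flux is S = σT_*⁴(R_*/d)².
S = 5.67×10⁻⁸·(9550)⁴·(4.31×10⁸/1.98×10¹¹)² = 2235 W/m².
For an isothermal sphere T⁴ = (1−a)S/(4σ) = 4.730×10⁹ K⁴.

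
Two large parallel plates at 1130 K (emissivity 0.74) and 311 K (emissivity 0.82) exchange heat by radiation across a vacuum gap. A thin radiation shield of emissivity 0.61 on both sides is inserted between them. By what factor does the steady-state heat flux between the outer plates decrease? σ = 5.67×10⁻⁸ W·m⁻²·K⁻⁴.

factor ≈ 2.45

Without shield: q₀ = σΔ(T⁴)/(1/ε₁+1/ε₂−1) with denominator 1.571.
With shield the two gaps are in series; the resistances add: (1/ε₁+1/ε_s−1)+(1/ε_s+1/ε₂−1) = 1.991+1.859 = 3.850.
Heat-flux ratio q₀/q = 3.850/1.571.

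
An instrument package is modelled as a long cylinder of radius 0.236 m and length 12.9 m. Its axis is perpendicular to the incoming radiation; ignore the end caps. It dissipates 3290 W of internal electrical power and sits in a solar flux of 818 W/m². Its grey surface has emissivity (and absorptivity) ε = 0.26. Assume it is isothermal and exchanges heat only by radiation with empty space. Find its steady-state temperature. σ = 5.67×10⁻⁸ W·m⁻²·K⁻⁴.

At steady state, absorbed solar power + internal power = radiated power.
Absorbed: α·S·A_cross = 0.26·818·6.089 = 1295 W (cross-section 2rL).
Total input = 1295 + 3290 = 4585 W.
Radiated: εσ·A_surf·T⁴ with A_surf = 2πrL = 19.13 m².
T⁴ = 4585/(0.26·5.67×10⁻⁸·19.13) = 1.626×10¹⁰ K⁴.

T ≈ 357 K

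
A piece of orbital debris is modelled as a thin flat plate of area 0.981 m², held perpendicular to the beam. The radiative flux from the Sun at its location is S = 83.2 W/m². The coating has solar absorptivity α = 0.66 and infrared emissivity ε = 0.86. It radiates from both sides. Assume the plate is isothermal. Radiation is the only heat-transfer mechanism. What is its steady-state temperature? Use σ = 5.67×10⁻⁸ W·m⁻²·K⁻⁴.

T ≈ 154 K

At equilibrium, absorbed power = emitted power.
Absorbing cross-section = A = 0.9810 m²; emitting surface = 2A = 1.962 m² (ratio 2).
αS·A_cross = εσ·A_surf·T⁴  ⇒  T⁴ = αS/(ε·2σ).
T⁴ = 0.660·83.2/(0.86·2·5.67×10⁻⁸) = 5.631×10⁸ K⁴.
T = (5.631×10⁸)^(1/4).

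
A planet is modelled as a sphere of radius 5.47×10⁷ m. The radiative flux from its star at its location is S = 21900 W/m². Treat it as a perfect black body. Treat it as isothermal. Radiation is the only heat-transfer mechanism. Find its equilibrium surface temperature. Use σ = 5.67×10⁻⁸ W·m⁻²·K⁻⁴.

At equilibrium, absorbed power = emitted power.
Absorbing cross-section = πr² = 9.400×10¹⁵ m²; emitting surface = 4πr² = 3.760×10¹⁶ m² (ratio 4).
S·A_cross = εσ·A_surf·T⁴  ⇒  T⁴ = S/(4σ).
T⁴ = 1.00·21900/(4·5.67×10⁻⁸) = 9.656×10¹⁰ K⁴.
T = (9.656×10¹⁰)^(1/4).

T ≈ 557 K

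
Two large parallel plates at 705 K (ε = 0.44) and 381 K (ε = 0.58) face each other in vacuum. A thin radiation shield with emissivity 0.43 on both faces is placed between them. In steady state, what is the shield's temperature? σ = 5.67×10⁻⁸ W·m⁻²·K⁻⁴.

In steady state the net flux on the hot side equals that on the cold side.
σ(T₁⁴−T_s⁴)/D₁ = σ(T_s⁴−T₂⁴)/D₂, with D₁ = 1/ε₁+1/ε_s−1 = 3.598, D₂ = 1/ε_s+1/ε₂−1 = 3.050.
Solve for T_s⁴: T_s⁴ = (D₂·T₁⁴ + D₁·T₂⁴)/(D₁+D₂) = 1.247×10¹¹ K⁴.

T_s ≈ 594 K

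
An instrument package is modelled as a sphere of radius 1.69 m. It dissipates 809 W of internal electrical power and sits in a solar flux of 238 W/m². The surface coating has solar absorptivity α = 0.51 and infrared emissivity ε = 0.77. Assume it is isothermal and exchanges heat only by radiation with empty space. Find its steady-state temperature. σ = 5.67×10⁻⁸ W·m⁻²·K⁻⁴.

T ≈ 187 K

At steady state, absorbed solar power + internal power = radiated power.
Absorbed: α·S·A_cross = 0.51·238·8.973 = 1089 W (cross-section πr²).
Total input = 1089 + 809 = 1898 W.
Radiated: εσ·A_surf·T⁴ with A_surf = 4πr² = 35.89 m².
T⁴ = 1898/(0.77·5.67×10⁻⁸·35.89) = 1.211×10⁹ K⁴.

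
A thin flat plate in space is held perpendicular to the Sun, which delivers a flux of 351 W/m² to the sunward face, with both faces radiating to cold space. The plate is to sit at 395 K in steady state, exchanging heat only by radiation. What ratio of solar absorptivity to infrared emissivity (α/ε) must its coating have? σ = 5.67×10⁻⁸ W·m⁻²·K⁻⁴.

Balance: αS·A = εσ·2A·T⁴ ⇒ α/ε = 2σT⁴/S.
α/ε = 2·5.67×10⁻⁸·(395)⁴/351 = 2·5.67×10⁻⁸·2.434×10¹⁰/351.

α/ε ≈ 7.86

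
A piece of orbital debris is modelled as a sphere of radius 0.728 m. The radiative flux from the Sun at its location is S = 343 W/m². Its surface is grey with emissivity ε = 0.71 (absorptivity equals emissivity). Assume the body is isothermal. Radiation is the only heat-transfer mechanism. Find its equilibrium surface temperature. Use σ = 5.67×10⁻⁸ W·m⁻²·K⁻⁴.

T ≈ 197 K

At equilibrium, absorbed power = emitted power.
Absorbing cross-section = πr² = 1.665 m²; emitting surface = 4πr² = 6.660 m² (ratio 4).
εS·A_cross = εσ·A_surf·T⁴  ⇒  T⁴ = S/(4σ)   (ε cancels).
T⁴ = 343/(4·5.67×10⁻⁸) = 1.512×10⁹ K⁴.
T = (1.512×10⁹)^(1/4).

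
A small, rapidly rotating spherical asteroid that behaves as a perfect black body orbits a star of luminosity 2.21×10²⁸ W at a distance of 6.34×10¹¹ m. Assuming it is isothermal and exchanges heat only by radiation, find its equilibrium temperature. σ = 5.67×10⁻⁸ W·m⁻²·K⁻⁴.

First find the stellar flux at distance d: S = L/(4πd²) = 2.21×10²⁸/(4π·(6.34×10¹¹)²) = 4375 W/m².
For an isothermal sphere, absorbed (1−a)S·πr² = emitted σ·4πr²·T⁴, so T⁴ = (1−a)S/(4σ).
T⁴ = 1.00·4375/(4·5.67×10⁻⁸) = 1.929×10¹⁰ K⁴.

T ≈ 373 K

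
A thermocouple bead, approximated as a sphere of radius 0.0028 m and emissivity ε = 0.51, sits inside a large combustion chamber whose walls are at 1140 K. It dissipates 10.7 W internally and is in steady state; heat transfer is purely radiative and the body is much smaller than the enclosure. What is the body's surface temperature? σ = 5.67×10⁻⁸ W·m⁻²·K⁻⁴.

T ≈ 1530 K

For a small grey body in a large enclosure, net radiated power = εσA(T⁴ − T_w⁴).
Steady state: P = εσA(T⁴ − T_w⁴) with A = 4πr² = 9.852×10⁻⁵ m².
T⁴ = P/(εσA) + T_w⁴ = 10.7/(0.51·5.67×10⁻⁸·9.852×10⁻⁵) + (1140)⁴
    = 3.756×10¹² + 1.689×10¹² = 5.445×10¹² K⁴.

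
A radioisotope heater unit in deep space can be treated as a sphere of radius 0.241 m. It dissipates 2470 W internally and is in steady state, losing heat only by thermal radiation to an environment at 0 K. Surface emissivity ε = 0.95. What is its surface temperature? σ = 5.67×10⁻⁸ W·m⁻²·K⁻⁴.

Steady state: internal power = radiated power, P = εσA T⁴.
Radiating area A = 4πr² = 0.7299 m².
T⁴ = P/(εσA) = 2470/(0.95·5.67×10⁻⁸·0.7299) = 6.283×10¹⁰ K⁴.
T = (6.283×10¹⁰)^(1/4).

T ≈ 501 K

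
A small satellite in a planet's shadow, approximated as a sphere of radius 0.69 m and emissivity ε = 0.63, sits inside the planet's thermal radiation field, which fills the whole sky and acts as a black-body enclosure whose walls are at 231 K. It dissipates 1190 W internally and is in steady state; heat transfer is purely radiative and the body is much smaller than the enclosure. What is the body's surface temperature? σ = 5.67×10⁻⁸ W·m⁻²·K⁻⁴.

For a small grey body in a large enclosure, net radiated power = εσA(T⁴ − T_w⁴).
Steady state: P = εσA(T⁴ − T_w⁴) with A = 4πr² = 5.983 m².
T⁴ = P/(εσA) + T_w⁴ = 1190/(0.63·5.67×10⁻⁸·5.983) + (231)⁴
    = 5.568×10⁹ + 2.847×10⁹ = 8.416×10⁹ K⁴.

T ≈ 303 K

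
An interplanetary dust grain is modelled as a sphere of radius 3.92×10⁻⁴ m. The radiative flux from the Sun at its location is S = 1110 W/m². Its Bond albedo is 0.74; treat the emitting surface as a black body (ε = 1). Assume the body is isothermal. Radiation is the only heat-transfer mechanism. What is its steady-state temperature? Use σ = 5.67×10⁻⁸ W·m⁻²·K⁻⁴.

T ≈ 189 K

At equilibrium, absorbed power = emitted power.
Absorbing cross-section = πr² = 4.827×10⁻⁷ m²; emitting surface = 4πr² = 1.931×10⁻⁶ m² (ratio 4).
(1−a)S·A_cross = εσ·A_surf·T⁴  ⇒  T⁴ = (1−a)S/(4σ).
T⁴ = 0.260·1110/(4·5.67×10⁻⁸) = 1.272×10⁹ K⁴.
T = (1.272×10⁹)^(1/4).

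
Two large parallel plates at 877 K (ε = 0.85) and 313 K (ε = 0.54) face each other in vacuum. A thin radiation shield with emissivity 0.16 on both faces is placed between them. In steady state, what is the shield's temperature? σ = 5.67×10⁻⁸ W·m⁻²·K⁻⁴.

In steady state the net flux on the hot side equals that on the cold side.
σ(T₁⁴−T_s⁴)/D₁ = σ(T_s⁴−T₂⁴)/D₂, with D₁ = 1/ε₁+1/ε_s−1 = 6.426, D₂ = 1/ε_s+1/ε₂−1 = 7.102.
Solve for T_s⁴: T_s⁴ = (D₂·T₁⁴ + D₁·T₂⁴)/(D₁+D₂) = 3.151×10¹¹ K⁴.

T_s ≈ 749 K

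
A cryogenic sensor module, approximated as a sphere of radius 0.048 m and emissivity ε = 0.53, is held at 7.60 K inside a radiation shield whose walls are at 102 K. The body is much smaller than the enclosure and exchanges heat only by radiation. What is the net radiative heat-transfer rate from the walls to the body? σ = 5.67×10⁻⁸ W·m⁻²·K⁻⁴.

For a small grey body in a large enclosure: P_net = εσA(T_body⁴ − T_wall⁴).
A = 4πr² = 0.02895 m²; T_body⁴ − T_wall⁴ = 3336 − 1.082×10⁸ = -1.082×10⁸ K⁴.
|P_net| = 0.53·5.67×10⁻⁸·0.02895·1.082×10⁸.

P_net ≈ 0.0942 W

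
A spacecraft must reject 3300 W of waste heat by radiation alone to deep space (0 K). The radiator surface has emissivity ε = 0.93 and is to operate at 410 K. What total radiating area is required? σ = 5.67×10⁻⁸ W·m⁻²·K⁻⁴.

A ≈ 2.21 m²

P = εσA T⁴ ⇒ A = P/(εσT⁴).
T⁴ = 2.826×10¹⁰ K⁴.
A = 3300/(0.93 × 5.67×10⁻⁸ × 2.826×10¹⁰).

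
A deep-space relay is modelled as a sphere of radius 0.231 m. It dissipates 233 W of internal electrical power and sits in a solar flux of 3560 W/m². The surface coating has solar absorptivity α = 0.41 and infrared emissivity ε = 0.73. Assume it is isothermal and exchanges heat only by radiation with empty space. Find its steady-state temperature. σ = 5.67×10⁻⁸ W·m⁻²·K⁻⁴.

T ≈ 362 K

At steady state, absorbed solar power + internal power = radiated power.
Absorbed: α·S·A_cross = 0.41·3560·0.1676 = 244.7 W (cross-section πr²).
Total input = 244.7 + 233 = 477.7 W.
Radiated: εσ·A_surf·T⁴ with A_surf = 4πr² = 0.6706 m².
T⁴ = 477.7/(0.73·5.67×10⁻⁸·0.6706) = 1.721×10¹⁰ K⁴.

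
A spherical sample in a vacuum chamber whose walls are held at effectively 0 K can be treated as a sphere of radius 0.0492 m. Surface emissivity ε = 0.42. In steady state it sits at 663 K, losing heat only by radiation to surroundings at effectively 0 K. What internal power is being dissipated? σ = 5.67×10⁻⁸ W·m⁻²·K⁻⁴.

P ≈ 140 W

Steady state: P = εσA T⁴.
A = 4πr² = 0.03042 m²; T⁴ = (663)⁴ = 1.932×10¹¹ K⁴.
P = 0.42 × 5.67×10⁻⁸ × 0.03042 × 1.932×10¹¹.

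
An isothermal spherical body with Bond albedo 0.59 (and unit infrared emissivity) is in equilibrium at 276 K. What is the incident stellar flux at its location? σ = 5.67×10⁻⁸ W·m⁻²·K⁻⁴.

(1−a)S·πr² = σ·4πr²·T⁴ ⇒ S = 4σT⁴/(1−a).
S = 4·5.67×10⁻⁸·5.803×10⁹/0.410.

S ≈ 3210 W/m²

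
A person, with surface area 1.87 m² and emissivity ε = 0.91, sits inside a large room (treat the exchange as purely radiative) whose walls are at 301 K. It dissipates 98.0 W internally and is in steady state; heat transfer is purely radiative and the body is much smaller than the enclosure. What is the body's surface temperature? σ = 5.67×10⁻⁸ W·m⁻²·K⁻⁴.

T ≈ 310 K

For a small grey body in a large enclosure, net radiated power = εσA(T⁴ − T_w⁴).
Steady state: P = εσA(T⁴ − T_w⁴) with A = 1.87 m².
T⁴ = P/(εσA) + T_w⁴ = 98.0/(0.91·5.67×10⁻⁸·1.870) + (301)⁴
    = 1.016×10⁹ + 8.209×10⁹ = 9.224×10⁹ K⁴.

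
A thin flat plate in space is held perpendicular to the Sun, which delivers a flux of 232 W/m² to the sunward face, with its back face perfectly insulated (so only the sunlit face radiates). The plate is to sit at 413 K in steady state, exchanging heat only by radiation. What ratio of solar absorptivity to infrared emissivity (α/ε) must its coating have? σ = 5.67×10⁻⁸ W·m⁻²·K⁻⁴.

Balance: αS·A = εσ·1A·T⁴ ⇒ α/ε = σT⁴/S.
α/ε = 5.67×10⁻⁸·(413)⁴/232 = 5.67×10⁻⁸·2.909×10¹⁰/232.

α/ε ≈ 7.11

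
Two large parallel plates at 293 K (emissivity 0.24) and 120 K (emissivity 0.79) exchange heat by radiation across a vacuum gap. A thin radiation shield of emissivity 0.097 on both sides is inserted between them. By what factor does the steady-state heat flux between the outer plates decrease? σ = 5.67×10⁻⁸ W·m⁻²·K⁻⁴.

Without shield: q₀ = σΔ(T⁴)/(1/ε₁+1/ε₂−1) with denominator 4.432.
With shield the two gaps are in series; the resistances add: (1/ε₁+1/ε_s−1)+(1/ε_s+1/ε₂−1) = 13.48+10.58 = 24.05.
Heat-flux ratio q₀/q = 24.05/4.432.

factor ≈ 5.43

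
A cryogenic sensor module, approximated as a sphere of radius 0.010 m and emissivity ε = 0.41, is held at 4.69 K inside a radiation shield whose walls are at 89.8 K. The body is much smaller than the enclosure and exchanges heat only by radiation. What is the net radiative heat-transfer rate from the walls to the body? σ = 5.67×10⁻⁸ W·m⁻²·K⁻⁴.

For a small grey body in a large enclosure: P_net = εσA(T_body⁴ − T_wall⁴).
A = 4πr² = 0.001257 m²; T_body⁴ − T_wall⁴ = 483.8 − 6.503×10⁷ = -6.503×10⁷ K⁴.
|P_net| = 0.41·5.67×10⁻⁸·0.001257·6.503×10⁷.

P_net ≈ 0.00190 W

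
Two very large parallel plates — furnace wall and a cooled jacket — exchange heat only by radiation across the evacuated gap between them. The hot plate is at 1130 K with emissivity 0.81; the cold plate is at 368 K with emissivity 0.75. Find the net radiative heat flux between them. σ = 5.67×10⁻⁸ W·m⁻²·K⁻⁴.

q ≈ 58300 W/m²

For two infinite grey parallel plates, q = σ(T₁⁴ − T₂⁴)/(1/ε₁ + 1/ε₂ − 1).
T₁⁴ − T₂⁴ = 1.630×10¹² − 1.834×10¹⁰ = 1.612×10¹² K⁴.
1/ε₁ + 1/ε₂ − 1 = 1.235 + 1.333 − 1 = 1.568.
q = 5.67×10⁻⁸ × 1.612×10¹² / 1.568.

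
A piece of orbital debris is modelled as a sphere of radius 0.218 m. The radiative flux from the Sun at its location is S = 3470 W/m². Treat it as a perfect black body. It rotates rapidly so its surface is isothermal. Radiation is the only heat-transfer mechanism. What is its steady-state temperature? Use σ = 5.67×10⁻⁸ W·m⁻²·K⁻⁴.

At equilibrium, absorbed power = emitted power.
Absorbing cross-section = πr² = 0.1493 m²; emitting surface = 4πr² = 0.5972 m² (ratio 4).
S·A_cross = εσ·A_surf·T⁴  ⇒  T⁴ = S/(4σ).
T⁴ = 1.00·3470/(4·5.67×10⁻⁸) = 1.530×10¹⁰ K⁴.
T = (1.530×10¹⁰)^(1/4).

T ≈ 352 K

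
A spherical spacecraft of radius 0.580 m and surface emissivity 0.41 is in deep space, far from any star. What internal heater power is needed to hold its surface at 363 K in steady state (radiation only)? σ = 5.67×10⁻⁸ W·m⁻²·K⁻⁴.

P ≈ 1710 W

P = εσ·4πr²·T⁴.
4πr² = 4.227 m²; T⁴ = 1.736×10¹⁰ K⁴.
P = 0.41·5.67×10⁻⁸·4.227·1.736×10¹⁰.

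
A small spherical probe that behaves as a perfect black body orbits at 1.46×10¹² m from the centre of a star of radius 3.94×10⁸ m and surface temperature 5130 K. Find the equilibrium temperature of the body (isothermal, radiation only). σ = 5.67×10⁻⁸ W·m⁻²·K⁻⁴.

T ≈ 59.6 K

The star's surface emits σT_*⁴; at distance d the flux is S = σT_*⁴(R_*/d)².
S = 5.67×10⁻⁸·(5130)⁴·(3.94×10⁸/1.46×10¹²)² = 2.860 W/m².
For an isothermal sphere T⁴ = (1−a)S/(4σ) = 1.261×10⁷ K⁴.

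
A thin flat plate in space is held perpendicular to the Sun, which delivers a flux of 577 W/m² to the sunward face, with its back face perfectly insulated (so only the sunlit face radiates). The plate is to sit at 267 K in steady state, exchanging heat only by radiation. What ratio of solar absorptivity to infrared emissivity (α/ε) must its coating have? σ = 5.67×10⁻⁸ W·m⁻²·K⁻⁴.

Balance: αS·A = εσ·1A·T⁴ ⇒ α/ε = σT⁴/S.
α/ε = 5.67×10⁻⁸·(267)⁴/577 = 5.67×10⁻⁸·5.082×10⁹/577.

α/ε ≈ 0.499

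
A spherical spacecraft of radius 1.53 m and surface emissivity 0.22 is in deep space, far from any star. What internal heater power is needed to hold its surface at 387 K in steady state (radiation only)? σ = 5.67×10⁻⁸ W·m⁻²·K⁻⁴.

P = εσ·4πr²·T⁴.
4πr² = 29.42 m²; T⁴ = 2.243×10¹⁰ K⁴.
P = 0.22·5.67×10⁻⁸·29.42·2.243×10¹⁰.

P ≈ 8230 W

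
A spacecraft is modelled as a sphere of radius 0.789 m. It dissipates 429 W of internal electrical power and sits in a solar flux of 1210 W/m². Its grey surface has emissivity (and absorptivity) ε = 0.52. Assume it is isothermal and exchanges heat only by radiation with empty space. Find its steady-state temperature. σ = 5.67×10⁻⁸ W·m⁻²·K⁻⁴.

T ≈ 291 K

At steady state, absorbed solar power + internal power = radiated power.
Absorbed: α·S·A_cross = 0.52·1210·1.956 = 1231 W (cross-section πr²).
Total input = 1231 + 429 = 1660 W.
Radiated: εσ·A_surf·T⁴ with A_surf = 4πr² = 7.823 m².
T⁴ = 1660/(0.52·5.67×10⁻⁸·7.823) = 7.195×10⁹ K⁴.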